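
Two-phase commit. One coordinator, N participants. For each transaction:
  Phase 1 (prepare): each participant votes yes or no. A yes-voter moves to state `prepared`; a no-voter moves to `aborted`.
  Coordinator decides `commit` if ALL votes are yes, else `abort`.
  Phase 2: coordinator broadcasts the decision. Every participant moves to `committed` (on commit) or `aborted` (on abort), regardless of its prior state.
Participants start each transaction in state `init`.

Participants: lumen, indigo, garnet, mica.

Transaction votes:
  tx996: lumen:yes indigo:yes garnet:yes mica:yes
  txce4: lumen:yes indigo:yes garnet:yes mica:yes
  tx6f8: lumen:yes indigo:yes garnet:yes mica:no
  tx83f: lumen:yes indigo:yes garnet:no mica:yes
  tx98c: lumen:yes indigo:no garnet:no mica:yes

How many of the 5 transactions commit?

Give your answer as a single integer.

tx996: all yes -> commit (commits=1)
txce4: all yes -> commit (commits=2)
tx6f8: no from mica -> abort (commits=2)
tx83f: no from garnet -> abort (commits=2)
tx98c: no from indigo, garnet -> abort (commits=2)

Answer: 2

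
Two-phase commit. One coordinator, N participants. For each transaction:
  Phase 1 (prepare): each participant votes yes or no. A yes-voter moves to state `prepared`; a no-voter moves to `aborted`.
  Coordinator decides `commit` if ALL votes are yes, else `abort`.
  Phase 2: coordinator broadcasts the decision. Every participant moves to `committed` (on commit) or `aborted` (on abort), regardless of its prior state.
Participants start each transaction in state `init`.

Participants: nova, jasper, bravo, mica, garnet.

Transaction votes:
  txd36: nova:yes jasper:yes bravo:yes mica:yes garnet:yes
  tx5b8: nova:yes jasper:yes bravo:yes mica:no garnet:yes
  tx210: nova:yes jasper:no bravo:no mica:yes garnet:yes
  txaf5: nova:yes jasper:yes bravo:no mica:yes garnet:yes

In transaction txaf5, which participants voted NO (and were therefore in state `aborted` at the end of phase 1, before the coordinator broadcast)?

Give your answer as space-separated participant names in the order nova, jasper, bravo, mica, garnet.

Txn txaf5 phase 1: nova yes -> prepared; jasper yes -> prepared; bravo no -> aborted; mica yes -> prepared; garnet yes -> prepared

Answer: bravo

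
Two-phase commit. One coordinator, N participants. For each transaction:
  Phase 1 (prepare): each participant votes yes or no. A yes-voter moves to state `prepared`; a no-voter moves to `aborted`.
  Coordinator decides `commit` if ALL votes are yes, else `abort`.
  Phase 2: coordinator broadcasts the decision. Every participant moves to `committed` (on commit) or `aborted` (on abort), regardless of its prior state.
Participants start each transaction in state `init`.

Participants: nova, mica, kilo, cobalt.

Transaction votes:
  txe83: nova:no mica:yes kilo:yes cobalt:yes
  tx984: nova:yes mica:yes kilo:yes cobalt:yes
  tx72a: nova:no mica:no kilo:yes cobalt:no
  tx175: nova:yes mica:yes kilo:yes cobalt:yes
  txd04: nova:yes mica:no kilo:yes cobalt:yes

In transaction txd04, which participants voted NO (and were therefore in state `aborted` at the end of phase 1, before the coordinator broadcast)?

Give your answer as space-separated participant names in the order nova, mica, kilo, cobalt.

Answer: mica

Derivation:
Txn txd04 phase 1: nova yes -> prepared; mica no -> aborted; kilo yes -> prepared; cobalt yes -> prepared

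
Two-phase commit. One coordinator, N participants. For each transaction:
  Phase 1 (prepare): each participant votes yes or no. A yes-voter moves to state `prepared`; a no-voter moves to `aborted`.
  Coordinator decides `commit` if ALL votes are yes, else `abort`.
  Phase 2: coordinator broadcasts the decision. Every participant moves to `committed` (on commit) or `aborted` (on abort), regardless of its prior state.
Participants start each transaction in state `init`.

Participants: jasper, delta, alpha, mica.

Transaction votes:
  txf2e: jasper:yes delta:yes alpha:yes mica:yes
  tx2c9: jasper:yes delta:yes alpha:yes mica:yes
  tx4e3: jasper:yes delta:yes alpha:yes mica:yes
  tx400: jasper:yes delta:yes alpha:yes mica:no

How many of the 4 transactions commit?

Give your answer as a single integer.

Answer: 3

Derivation:
txf2e: all yes -> commit (commits=1)
tx2c9: all yes -> commit (commits=2)
tx4e3: all yes -> commit (commits=3)
tx400: no from mica -> abort (commits=3)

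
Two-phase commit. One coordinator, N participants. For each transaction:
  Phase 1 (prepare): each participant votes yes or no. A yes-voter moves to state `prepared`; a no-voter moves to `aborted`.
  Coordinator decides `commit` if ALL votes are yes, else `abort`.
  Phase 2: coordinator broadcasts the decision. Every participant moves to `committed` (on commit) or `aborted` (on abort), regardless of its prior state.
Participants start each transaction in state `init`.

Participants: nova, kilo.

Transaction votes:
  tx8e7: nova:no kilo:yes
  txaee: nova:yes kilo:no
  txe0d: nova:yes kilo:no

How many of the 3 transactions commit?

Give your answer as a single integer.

Answer: 0

Derivation:
tx8e7: no from nova -> abort (commits=0)
txaee: no from kilo -> abort (commits=0)
txe0d: no from kilo -> abort (commits=0)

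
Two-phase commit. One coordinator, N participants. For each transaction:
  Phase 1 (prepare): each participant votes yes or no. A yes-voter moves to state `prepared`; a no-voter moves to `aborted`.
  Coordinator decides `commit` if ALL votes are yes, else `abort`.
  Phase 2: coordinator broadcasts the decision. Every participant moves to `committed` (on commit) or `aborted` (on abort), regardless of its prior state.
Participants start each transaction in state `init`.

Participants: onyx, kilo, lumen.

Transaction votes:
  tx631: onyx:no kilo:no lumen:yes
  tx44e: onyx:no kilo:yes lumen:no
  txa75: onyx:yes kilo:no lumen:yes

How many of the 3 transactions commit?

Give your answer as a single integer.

Answer: 0

Derivation:
tx631: no from onyx, kilo -> abort (commits=0)
tx44e: no from onyx, lumen -> abort (commits=0)
txa75: no from kilo -> abort (commits=0)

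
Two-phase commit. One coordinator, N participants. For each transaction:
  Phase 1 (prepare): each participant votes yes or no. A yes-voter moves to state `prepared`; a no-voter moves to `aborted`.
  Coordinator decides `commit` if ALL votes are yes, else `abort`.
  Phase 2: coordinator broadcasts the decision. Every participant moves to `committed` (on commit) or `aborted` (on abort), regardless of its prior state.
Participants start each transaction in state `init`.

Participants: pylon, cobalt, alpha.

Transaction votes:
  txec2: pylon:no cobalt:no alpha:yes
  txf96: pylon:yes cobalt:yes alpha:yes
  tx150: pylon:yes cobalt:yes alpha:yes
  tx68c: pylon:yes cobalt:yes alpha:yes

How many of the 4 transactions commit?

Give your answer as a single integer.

Answer: 3

Derivation:
txec2: no from pylon, cobalt -> abort (commits=0)
txf96: all yes -> commit (commits=1)
tx150: all yes -> commit (commits=2)
tx68c: all yes -> commit (commits=3)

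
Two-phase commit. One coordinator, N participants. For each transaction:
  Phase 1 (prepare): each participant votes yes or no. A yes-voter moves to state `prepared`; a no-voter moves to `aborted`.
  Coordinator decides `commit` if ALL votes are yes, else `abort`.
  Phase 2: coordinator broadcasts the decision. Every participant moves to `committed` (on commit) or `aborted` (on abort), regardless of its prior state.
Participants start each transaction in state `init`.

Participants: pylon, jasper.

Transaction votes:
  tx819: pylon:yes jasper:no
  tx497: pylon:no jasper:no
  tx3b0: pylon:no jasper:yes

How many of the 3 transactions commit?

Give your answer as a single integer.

Answer: 0

Derivation:
tx819: no from jasper -> abort (commits=0)
tx497: no from pylon, jasper -> abort (commits=0)
tx3b0: no from pylon -> abort (commits=0)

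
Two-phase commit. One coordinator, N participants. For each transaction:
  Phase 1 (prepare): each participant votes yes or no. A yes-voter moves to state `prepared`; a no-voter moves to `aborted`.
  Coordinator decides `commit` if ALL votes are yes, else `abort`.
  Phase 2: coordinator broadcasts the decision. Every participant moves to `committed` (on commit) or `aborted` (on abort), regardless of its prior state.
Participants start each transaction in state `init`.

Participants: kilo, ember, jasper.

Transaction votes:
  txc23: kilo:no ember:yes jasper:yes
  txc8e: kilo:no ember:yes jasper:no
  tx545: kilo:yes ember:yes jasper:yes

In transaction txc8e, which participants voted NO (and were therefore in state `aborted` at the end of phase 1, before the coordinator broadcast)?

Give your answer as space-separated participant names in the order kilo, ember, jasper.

Txn txc8e phase 1: kilo no -> aborted; ember yes -> prepared; jasper no -> aborted

Answer: kilo jasper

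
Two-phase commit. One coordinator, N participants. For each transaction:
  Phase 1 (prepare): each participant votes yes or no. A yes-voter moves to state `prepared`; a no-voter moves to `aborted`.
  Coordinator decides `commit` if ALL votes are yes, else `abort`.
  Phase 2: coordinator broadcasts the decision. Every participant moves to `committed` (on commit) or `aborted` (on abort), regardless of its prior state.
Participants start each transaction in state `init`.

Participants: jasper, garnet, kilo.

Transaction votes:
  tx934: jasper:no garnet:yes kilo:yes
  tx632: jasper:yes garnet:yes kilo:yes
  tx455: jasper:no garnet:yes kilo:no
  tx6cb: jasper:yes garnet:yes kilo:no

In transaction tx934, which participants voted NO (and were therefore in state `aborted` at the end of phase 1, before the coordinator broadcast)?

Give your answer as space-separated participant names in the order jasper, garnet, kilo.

Answer: jasper

Derivation:
Txn tx934 phase 1: jasper no -> aborted; garnet yes -> prepared; kilo yes -> prepared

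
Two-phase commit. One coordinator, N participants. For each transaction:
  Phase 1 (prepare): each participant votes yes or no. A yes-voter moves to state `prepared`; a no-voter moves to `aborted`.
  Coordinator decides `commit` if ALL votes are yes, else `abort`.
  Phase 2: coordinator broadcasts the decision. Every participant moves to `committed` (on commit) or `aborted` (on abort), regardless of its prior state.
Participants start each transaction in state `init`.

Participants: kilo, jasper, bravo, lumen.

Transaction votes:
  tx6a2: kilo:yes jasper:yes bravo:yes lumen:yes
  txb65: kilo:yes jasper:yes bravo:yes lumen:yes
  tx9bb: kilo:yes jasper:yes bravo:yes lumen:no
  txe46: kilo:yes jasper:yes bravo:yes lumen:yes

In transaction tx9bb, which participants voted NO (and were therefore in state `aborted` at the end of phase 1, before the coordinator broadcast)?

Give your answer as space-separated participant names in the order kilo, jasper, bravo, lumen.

Txn tx9bb phase 1: kilo yes -> prepared; jasper yes -> prepared; bravo yes -> prepared; lumen no -> aborted

Answer: lumen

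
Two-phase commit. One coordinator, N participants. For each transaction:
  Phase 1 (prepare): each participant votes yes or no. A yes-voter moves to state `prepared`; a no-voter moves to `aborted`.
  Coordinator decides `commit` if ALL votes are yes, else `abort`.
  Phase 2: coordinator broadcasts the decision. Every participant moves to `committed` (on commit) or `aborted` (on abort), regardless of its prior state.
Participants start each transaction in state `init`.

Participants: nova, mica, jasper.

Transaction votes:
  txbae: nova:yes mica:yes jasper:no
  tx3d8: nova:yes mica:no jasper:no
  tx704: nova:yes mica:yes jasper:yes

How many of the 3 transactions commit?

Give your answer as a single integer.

Answer: 1

Derivation:
txbae: no from jasper -> abort (commits=0)
tx3d8: no from mica, jasper -> abort (commits=0)
tx704: all yes -> commit (commits=1)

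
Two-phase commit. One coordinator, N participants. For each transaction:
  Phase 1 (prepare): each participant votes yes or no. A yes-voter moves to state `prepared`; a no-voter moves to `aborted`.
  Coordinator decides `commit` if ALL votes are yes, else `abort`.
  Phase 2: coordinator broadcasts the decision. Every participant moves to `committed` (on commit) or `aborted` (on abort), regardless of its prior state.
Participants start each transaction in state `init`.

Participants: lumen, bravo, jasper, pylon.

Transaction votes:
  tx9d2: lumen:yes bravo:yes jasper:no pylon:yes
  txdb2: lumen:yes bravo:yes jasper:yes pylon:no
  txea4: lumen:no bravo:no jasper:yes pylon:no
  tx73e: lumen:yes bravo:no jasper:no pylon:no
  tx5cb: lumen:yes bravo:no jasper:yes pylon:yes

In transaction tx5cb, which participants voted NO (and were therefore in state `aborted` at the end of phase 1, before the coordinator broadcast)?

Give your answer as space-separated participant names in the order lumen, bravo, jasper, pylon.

Answer: bravo

Derivation:
Txn tx5cb phase 1: lumen yes -> prepared; bravo no -> aborted; jasper yes -> prepared; pylon yes -> prepared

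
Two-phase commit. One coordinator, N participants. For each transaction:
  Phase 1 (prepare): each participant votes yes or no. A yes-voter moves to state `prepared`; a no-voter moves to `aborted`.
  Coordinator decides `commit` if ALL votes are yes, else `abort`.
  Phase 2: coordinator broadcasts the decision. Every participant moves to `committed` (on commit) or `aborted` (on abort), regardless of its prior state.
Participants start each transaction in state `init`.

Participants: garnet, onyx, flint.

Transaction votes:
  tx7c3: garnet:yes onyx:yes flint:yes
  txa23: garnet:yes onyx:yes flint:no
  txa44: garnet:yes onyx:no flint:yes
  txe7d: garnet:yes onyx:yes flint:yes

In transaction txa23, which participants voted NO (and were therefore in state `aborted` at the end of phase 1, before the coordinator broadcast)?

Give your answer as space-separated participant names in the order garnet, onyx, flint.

Txn txa23 phase 1: garnet yes -> prepared; onyx yes -> prepared; flint no -> aborted

Answer: flint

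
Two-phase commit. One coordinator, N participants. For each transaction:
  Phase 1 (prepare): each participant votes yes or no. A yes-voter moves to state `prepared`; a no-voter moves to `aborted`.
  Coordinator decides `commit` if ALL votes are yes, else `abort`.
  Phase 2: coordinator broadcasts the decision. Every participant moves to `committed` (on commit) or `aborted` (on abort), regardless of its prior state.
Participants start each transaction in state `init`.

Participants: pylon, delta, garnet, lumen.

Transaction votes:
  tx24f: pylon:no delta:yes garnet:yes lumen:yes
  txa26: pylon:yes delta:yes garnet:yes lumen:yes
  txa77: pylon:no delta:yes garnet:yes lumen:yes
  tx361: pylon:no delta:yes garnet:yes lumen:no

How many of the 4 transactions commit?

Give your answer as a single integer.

Answer: 1

Derivation:
tx24f: no from pylon -> abort (commits=0)
txa26: all yes -> commit (commits=1)
txa77: no from pylon -> abort (commits=1)
tx361: no from pylon, lumen -> abort (commits=1)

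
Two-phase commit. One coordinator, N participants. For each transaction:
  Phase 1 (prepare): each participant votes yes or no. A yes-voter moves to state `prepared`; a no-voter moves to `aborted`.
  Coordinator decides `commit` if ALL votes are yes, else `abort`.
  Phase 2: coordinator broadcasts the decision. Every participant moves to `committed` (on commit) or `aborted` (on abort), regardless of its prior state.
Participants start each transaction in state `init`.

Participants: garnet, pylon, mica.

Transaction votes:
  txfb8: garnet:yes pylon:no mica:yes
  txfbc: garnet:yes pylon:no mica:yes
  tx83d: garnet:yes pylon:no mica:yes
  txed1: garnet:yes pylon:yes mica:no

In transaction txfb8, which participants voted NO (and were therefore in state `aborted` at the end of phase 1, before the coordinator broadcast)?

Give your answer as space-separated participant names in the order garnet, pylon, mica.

Txn txfb8 phase 1: garnet yes -> prepared; pylon no -> aborted; mica yes -> prepared

Answer: pylon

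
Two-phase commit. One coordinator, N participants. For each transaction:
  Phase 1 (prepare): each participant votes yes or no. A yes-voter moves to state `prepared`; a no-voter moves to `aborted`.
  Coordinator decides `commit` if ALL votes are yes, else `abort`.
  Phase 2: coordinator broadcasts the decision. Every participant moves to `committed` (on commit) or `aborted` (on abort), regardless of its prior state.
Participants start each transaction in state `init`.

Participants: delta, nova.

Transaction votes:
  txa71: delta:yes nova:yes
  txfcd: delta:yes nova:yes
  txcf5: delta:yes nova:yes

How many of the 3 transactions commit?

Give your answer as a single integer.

Answer: 3

Derivation:
txa71: all yes -> commit (commits=1)
txfcd: all yes -> commit (commits=2)
txcf5: all yes -> commit (commits=3)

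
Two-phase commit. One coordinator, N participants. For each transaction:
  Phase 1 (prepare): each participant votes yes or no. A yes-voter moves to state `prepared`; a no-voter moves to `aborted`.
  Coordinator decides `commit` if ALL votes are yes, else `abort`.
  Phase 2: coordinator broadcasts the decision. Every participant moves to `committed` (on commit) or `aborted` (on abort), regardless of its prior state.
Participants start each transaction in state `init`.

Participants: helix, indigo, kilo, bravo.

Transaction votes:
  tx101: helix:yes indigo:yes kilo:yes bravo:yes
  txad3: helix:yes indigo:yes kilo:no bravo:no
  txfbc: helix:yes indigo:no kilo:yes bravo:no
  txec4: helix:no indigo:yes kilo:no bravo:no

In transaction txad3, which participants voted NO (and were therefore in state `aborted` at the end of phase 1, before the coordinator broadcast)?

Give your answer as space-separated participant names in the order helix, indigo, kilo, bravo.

Txn txad3 phase 1: helix yes -> prepared; indigo yes -> prepared; kilo no -> aborted; bravo no -> aborted

Answer: kilo bravo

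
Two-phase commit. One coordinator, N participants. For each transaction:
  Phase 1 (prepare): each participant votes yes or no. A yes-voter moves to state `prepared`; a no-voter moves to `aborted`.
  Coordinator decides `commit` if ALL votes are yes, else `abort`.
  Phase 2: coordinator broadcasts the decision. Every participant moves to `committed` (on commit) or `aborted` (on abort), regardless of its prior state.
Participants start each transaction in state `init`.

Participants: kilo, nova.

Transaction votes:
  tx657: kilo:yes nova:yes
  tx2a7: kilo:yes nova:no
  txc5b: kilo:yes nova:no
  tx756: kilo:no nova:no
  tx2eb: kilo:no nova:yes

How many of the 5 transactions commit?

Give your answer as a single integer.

tx657: all yes -> commit (commits=1)
tx2a7: no from nova -> abort (commits=1)
txc5b: no from nova -> abort (commits=1)
tx756: no from kilo, nova -> abort (commits=1)
tx2eb: no from kilo -> abort (commits=1)

Answer: 1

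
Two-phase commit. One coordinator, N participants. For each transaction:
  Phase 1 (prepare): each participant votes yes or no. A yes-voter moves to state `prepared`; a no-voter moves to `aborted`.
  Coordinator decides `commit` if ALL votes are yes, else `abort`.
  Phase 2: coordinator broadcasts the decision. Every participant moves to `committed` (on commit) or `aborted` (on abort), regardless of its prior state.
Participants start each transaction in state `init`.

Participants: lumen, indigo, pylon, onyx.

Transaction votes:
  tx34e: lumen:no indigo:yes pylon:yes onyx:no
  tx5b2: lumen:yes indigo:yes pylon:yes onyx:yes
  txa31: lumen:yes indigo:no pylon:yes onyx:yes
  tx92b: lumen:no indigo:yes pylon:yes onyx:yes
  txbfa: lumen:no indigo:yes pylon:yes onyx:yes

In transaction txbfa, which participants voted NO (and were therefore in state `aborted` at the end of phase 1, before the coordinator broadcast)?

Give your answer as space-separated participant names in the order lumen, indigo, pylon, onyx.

Answer: lumen

Derivation:
Txn txbfa phase 1: lumen no -> aborted; indigo yes -> prepared; pylon yes -> prepared; onyx yes -> prepared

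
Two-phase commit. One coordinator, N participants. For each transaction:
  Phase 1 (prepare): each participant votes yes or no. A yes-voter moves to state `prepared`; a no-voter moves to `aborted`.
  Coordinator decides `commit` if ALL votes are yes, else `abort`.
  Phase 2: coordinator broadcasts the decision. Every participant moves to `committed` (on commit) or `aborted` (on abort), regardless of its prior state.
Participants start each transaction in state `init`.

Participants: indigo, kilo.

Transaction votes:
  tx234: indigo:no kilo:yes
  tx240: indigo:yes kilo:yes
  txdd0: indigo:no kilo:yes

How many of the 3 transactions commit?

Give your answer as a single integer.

Answer: 1

Derivation:
tx234: no from indigo -> abort (commits=0)
tx240: all yes -> commit (commits=1)
txdd0: no from indigo -> abort (commits=1)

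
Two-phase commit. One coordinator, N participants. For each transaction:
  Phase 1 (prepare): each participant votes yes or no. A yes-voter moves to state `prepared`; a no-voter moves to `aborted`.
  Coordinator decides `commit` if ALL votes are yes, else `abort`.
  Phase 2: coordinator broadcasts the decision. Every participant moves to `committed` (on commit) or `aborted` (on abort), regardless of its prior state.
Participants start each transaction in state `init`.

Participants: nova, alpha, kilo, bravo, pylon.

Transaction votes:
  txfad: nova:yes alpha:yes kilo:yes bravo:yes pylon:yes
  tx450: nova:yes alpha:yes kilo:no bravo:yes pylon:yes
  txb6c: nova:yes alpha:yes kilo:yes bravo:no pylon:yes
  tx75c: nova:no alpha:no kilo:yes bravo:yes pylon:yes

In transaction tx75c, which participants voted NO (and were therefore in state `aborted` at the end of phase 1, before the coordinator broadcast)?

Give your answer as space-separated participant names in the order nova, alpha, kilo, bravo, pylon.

Txn tx75c phase 1: nova no -> aborted; alpha no -> aborted; kilo yes -> prepared; bravo yes -> prepared; pylon yes -> prepared

Answer: nova alpha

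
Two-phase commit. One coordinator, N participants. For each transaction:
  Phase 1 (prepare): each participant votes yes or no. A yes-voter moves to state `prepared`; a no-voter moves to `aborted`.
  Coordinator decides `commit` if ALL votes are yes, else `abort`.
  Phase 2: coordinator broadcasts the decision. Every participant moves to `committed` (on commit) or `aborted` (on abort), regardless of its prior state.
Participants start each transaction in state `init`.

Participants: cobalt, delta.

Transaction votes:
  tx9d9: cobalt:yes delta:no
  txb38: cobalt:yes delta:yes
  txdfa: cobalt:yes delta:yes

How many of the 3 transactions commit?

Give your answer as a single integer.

Answer: 2

Derivation:
tx9d9: no from delta -> abort (commits=0)
txb38: all yes -> commit (commits=1)
txdfa: all yes -> commit (commits=2)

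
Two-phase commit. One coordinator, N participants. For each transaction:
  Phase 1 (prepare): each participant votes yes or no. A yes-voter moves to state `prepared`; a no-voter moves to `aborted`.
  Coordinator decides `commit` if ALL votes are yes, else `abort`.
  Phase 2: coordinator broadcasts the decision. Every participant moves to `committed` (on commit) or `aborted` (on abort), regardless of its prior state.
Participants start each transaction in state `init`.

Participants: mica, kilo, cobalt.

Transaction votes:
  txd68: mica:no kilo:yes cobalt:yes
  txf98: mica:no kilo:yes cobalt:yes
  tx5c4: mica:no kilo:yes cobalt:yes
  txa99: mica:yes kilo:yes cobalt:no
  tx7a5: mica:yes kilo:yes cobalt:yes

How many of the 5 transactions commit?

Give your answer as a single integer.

txd68: no from mica -> abort (commits=0)
txf98: no from mica -> abort (commits=0)
tx5c4: no from mica -> abort (commits=0)
txa99: no from cobalt -> abort (commits=0)
tx7a5: all yes -> commit (commits=1)

Answer: 1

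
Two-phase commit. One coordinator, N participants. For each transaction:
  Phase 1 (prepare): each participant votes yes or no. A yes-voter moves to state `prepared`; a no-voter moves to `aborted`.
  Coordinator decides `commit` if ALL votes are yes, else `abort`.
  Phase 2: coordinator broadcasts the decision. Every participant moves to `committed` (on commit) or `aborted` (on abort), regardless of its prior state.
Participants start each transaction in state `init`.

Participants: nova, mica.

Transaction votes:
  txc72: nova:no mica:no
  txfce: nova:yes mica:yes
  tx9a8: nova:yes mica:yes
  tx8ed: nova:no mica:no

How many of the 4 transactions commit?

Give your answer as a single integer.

txc72: no from nova, mica -> abort (commits=0)
txfce: all yes -> commit (commits=1)
tx9a8: all yes -> commit (commits=2)
tx8ed: no from nova, mica -> abort (commits=2)

Answer: 2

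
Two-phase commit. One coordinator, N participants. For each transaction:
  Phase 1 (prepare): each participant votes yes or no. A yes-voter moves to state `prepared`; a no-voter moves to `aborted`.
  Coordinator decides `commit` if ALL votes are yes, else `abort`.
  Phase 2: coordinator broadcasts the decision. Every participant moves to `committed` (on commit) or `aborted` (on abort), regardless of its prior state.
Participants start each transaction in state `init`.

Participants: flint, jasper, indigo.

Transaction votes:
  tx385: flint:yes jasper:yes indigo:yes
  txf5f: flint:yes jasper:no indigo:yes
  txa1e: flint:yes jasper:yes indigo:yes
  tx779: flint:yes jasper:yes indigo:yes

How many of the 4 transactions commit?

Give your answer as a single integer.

Answer: 3

Derivation:
tx385: all yes -> commit (commits=1)
txf5f: no from jasper -> abort (commits=1)
txa1e: all yes -> commit (commits=2)
tx779: all yes -> commit (commits=3)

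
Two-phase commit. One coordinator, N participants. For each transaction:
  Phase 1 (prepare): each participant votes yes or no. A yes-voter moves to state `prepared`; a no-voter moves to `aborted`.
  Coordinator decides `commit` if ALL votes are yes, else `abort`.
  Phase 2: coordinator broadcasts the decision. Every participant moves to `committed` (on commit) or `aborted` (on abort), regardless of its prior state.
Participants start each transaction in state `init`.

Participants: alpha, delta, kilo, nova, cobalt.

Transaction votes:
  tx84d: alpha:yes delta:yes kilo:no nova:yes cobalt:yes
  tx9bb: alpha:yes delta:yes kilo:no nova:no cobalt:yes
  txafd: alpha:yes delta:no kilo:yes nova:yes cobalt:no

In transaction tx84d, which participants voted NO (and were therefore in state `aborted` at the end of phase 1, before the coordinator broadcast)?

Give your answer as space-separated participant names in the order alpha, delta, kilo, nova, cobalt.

Txn tx84d phase 1: alpha yes -> prepared; delta yes -> prepared; kilo no -> aborted; nova yes -> prepared; cobalt yes -> prepared

Answer: kilo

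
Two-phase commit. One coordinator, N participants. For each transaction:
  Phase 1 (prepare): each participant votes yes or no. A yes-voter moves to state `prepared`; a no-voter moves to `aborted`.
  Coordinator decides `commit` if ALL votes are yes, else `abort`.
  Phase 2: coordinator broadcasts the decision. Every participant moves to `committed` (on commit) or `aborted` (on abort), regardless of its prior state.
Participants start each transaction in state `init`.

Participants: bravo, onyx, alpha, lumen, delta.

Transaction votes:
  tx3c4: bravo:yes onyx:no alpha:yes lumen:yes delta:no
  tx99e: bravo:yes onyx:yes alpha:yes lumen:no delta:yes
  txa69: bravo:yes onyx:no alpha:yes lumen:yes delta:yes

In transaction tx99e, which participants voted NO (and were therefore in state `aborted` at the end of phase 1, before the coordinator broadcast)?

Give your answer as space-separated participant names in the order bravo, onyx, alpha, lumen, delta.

Answer: lumen

Derivation:
Txn tx99e phase 1: bravo yes -> prepared; onyx yes -> prepared; alpha yes -> prepared; lumen no -> aborted; delta yes -> prepared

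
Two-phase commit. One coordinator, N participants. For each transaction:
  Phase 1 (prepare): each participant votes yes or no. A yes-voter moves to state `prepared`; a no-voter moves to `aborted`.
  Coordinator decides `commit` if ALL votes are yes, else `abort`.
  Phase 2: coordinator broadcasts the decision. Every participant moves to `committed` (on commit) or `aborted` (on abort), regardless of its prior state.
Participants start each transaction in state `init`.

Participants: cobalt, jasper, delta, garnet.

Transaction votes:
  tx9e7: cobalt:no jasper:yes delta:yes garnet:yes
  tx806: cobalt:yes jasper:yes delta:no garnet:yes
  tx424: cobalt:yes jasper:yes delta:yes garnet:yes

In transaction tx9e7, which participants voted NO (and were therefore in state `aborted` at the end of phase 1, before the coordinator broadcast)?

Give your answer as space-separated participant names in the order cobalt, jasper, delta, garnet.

Answer: cobalt

Derivation:
Txn tx9e7 phase 1: cobalt no -> aborted; jasper yes -> prepared; delta yes -> prepared; garnet yes -> prepared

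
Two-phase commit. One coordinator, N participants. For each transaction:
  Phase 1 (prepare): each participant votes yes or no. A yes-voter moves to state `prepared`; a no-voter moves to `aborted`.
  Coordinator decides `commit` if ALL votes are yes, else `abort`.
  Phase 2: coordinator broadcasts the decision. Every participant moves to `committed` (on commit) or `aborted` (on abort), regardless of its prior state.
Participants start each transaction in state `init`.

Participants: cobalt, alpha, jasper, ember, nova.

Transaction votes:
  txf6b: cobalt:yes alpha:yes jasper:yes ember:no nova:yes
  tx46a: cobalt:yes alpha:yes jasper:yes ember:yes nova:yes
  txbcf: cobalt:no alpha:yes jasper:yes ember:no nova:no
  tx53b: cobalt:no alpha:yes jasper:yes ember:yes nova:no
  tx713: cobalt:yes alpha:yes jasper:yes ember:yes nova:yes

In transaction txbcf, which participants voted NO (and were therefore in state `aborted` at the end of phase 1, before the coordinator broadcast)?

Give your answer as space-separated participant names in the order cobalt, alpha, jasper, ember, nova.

Txn txbcf phase 1: cobalt no -> aborted; alpha yes -> prepared; jasper yes -> prepared; ember no -> aborted; nova no -> aborted

Answer: cobalt ember nova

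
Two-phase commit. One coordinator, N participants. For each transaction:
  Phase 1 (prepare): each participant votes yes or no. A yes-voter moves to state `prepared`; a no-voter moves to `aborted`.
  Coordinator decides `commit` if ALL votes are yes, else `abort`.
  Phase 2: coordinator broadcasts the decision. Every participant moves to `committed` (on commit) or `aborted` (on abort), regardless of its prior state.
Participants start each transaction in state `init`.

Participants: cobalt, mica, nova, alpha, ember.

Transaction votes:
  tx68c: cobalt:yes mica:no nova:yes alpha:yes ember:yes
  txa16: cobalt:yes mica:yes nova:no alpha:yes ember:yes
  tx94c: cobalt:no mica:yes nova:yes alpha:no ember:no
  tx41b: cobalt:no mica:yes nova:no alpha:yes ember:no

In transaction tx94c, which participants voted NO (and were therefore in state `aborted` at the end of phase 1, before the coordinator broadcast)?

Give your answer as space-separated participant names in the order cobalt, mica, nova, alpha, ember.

Txn tx94c phase 1: cobalt no -> aborted; mica yes -> prepared; nova yes -> prepared; alpha no -> aborted; ember no -> aborted

Answer: cobalt alpha ember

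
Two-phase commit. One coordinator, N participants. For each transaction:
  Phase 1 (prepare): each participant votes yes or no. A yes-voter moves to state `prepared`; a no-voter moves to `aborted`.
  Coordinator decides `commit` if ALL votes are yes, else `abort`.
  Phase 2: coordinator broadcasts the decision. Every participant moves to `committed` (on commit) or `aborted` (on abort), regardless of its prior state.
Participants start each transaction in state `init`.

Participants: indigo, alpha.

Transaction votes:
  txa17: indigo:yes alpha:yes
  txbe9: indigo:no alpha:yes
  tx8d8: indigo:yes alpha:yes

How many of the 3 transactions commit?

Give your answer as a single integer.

Answer: 2

Derivation:
txa17: all yes -> commit (commits=1)
txbe9: no from indigo -> abort (commits=1)
tx8d8: all yes -> commit (commits=2)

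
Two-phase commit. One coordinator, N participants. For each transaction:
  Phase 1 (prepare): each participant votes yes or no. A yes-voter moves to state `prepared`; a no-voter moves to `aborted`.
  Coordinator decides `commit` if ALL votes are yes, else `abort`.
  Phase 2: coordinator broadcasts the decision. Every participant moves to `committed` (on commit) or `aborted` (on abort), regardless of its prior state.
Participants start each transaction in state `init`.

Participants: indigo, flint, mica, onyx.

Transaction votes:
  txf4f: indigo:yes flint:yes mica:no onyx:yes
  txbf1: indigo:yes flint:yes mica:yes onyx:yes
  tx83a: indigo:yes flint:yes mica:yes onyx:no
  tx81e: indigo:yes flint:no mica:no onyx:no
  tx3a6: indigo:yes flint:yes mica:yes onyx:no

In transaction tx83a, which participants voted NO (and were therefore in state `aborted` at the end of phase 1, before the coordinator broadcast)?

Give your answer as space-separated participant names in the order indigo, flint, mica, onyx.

Answer: onyx

Derivation:
Txn tx83a phase 1: indigo yes -> prepared; flint yes -> prepared; mica yes -> prepared; onyx no -> aborted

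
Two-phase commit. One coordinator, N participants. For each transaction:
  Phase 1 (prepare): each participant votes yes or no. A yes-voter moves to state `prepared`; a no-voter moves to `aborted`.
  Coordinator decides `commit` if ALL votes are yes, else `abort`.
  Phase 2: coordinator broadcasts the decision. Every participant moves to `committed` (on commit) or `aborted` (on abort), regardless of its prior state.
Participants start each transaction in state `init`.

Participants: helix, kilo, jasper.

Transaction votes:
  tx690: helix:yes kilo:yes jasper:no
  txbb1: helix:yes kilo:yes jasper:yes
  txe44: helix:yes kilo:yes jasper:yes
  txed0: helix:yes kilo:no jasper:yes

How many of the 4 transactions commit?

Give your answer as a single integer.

Answer: 2

Derivation:
tx690: no from jasper -> abort (commits=0)
txbb1: all yes -> commit (commits=1)
txe44: all yes -> commit (commits=2)
txed0: no from kilo -> abort (commits=2)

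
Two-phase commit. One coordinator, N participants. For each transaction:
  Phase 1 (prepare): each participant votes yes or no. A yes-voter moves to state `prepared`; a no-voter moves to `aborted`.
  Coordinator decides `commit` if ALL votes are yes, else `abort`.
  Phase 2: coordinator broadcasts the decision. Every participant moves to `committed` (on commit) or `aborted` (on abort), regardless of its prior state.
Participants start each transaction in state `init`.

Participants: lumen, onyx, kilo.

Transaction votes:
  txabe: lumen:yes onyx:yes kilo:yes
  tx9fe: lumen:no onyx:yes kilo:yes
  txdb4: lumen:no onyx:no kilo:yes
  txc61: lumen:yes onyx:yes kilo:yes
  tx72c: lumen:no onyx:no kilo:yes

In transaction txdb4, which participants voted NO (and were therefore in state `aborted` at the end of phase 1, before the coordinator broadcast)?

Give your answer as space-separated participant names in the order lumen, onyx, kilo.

Txn txdb4 phase 1: lumen no -> aborted; onyx no -> aborted; kilo yes -> prepared

Answer: lumen onyx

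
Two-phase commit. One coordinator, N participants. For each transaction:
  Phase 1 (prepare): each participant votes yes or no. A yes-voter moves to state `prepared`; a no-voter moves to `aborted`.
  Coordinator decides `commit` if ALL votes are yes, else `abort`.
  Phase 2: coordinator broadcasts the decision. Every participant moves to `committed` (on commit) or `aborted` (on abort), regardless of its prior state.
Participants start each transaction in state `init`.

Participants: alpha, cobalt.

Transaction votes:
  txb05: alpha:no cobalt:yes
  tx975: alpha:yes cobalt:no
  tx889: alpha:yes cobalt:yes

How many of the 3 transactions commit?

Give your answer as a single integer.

Answer: 1

Derivation:
txb05: no from alpha -> abort (commits=0)
tx975: no from cobalt -> abort (commits=0)
tx889: all yes -> commit (commits=1)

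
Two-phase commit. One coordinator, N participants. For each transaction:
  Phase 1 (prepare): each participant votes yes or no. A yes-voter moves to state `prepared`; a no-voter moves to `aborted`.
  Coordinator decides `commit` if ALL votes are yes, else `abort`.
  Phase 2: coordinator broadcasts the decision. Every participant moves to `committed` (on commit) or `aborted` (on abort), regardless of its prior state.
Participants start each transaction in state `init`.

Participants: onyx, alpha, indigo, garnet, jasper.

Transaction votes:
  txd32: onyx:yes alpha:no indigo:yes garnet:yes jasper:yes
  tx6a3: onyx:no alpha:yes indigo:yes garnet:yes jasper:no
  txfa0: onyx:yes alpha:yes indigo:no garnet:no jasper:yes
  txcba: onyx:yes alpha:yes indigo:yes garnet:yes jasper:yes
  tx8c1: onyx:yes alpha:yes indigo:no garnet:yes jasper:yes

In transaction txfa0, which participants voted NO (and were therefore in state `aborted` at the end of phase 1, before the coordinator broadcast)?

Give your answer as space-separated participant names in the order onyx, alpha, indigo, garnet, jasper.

Txn txfa0 phase 1: onyx yes -> prepared; alpha yes -> prepared; indigo no -> aborted; garnet no -> aborted; jasper yes -> prepared

Answer: indigo garnet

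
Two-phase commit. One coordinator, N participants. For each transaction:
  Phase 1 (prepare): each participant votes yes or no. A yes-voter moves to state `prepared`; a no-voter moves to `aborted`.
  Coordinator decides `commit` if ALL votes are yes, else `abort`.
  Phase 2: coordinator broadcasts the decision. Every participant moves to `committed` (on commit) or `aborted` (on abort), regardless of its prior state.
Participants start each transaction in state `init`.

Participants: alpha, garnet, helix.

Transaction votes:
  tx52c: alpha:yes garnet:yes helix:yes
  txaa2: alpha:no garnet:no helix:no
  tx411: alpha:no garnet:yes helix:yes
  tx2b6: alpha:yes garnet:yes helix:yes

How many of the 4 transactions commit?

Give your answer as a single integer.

tx52c: all yes -> commit (commits=1)
txaa2: no from alpha, garnet, helix -> abort (commits=1)
tx411: no from alpha -> abort (commits=1)
tx2b6: all yes -> commit (commits=2)

Answer: 2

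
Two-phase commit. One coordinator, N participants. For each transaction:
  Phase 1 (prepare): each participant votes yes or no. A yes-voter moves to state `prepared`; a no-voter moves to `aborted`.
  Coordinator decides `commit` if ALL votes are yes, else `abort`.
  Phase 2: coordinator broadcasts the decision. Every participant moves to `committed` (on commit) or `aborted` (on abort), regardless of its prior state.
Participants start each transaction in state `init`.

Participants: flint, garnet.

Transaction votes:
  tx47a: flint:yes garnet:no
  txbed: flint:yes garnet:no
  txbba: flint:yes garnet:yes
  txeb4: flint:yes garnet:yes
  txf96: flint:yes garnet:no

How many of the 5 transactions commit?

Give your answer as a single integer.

tx47a: no from garnet -> abort (commits=0)
txbed: no from garnet -> abort (commits=0)
txbba: all yes -> commit (commits=1)
txeb4: all yes -> commit (commits=2)
txf96: no from garnet -> abort (commits=2)

Answer: 2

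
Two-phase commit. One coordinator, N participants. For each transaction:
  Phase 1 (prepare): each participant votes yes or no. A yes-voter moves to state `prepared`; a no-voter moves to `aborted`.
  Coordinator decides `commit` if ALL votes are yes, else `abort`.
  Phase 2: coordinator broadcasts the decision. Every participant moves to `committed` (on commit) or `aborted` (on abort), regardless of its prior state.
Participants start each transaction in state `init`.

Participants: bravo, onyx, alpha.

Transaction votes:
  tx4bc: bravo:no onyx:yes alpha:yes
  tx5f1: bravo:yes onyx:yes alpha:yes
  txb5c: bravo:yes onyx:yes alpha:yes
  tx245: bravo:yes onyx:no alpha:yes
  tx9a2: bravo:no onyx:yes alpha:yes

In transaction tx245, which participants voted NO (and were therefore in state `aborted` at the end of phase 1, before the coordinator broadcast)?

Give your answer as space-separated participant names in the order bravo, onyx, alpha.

Answer: onyx

Derivation:
Txn tx245 phase 1: bravo yes -> prepared; onyx no -> aborted; alpha yes -> prepared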